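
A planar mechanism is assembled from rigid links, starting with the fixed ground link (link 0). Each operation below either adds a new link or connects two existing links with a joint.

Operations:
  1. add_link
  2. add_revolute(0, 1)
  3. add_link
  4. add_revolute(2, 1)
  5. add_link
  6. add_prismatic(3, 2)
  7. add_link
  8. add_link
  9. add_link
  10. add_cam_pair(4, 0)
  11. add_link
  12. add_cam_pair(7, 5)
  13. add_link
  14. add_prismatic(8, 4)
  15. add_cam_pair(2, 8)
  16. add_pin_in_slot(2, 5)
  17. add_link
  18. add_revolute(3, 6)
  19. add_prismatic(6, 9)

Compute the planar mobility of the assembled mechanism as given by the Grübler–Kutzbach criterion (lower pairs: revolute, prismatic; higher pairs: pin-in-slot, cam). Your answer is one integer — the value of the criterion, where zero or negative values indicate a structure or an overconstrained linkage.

link 0 = ground. State L|J1|J2 = 1|0|0
+link1  2|0|0
R(0,1) f=1→J1  2|1|0
+link2  3|1|0
R(2,1) f=1→J1  3|2|0
+link3  4|2|0
P(3,2) f=1→J1  4|3|0
+link4  5|3|0
+link5  6|3|0
+link6  7|3|0
C(4,0) f=2→J2  7|3|1
+link7  8|3|1
C(7,5) f=2→J2  8|3|2
+link8  9|3|2
P(8,4) f=1→J1  9|4|2
C(2,8) f=2→J2  9|4|3
PS(2,5) f=2→J2  9|4|4
+link9  10|4|4
R(3,6) f=1→J1  10|5|4
P(6,9) f=1→J1  10|6|4
M = 3(10−1)−2·6−4 = 27−12−4 = 11

M = 11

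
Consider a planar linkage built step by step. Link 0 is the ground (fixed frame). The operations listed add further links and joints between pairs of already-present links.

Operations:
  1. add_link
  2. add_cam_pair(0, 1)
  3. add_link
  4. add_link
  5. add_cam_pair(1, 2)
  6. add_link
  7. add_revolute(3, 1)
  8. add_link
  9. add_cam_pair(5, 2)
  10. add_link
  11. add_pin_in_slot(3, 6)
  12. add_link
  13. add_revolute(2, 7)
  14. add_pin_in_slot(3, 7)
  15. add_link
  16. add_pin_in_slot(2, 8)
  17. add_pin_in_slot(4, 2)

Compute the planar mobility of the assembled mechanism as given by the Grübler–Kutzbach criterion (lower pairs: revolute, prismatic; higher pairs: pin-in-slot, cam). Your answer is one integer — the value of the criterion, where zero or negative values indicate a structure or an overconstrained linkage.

M = 13

L=1 J1=0 J2=0
add link → L=2 J1=0 J2=0
C@0,1 dof=2 J2 → L=2 J1=0 J2=1
add link → L=3 J1=0 J2=1
add link → L=4 J1=0 J2=1
C@1,2 dof=2 J2 → L=4 J1=0 J2=2
add link → L=5 J1=0 J2=2
R@3,1 dof=1 J1 → L=5 J1=1 J2=2
add link → L=6 J1=1 J2=2
C@5,2 dof=2 J2 → L=6 J1=1 J2=3
add link → L=7 J1=1 J2=3
PS@3,6 dof=2 J2 → L=7 J1=1 J2=4
add link → L=8 J1=1 J2=4
R@2,7 dof=1 J1 → L=8 J1=2 J2=4
PS@3,7 dof=2 J2 → L=8 J1=2 J2=5
add link → L=9 J1=2 J2=5
PS@2,8 dof=2 J2 → L=9 J1=2 J2=6
PS@4,2 dof=2 J2 → L=9 J1=2 J2=7
M=3(L−1)−2J1−J2=3·8−2·2−7=13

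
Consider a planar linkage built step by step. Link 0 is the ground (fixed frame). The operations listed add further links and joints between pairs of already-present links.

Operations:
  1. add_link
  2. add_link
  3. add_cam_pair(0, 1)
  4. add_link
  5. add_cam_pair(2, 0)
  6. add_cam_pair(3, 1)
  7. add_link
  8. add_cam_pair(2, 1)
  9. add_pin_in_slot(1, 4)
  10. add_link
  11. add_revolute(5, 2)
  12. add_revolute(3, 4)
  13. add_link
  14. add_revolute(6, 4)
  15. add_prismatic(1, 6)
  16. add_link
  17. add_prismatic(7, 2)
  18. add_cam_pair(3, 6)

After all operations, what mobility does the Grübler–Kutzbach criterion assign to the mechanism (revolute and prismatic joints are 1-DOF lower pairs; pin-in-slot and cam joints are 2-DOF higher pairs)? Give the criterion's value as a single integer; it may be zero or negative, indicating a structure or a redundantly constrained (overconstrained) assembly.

L=1 J1=0 J2=0
add link → L=2 J1=0 J2=0
add link → L=3 J1=0 J2=0
C@0,1 dof=2 J2 → L=3 J1=0 J2=1
add link → L=4 J1=0 J2=1
C@2,0 dof=2 J2 → L=4 J1=0 J2=2
C@3,1 dof=2 J2 → L=4 J1=0 J2=3
add link → L=5 J1=0 J2=3
C@2,1 dof=2 J2 → L=5 J1=0 J2=4
PS@1,4 dof=2 J2 → L=5 J1=0 J2=5
add link → L=6 J1=0 J2=5
R@5,2 dof=1 J1 → L=6 J1=1 J2=5
R@3,4 dof=1 J1 → L=6 J1=2 J2=5
add link → L=7 J1=2 J2=5
R@6,4 dof=1 J1 → L=7 J1=3 J2=5
P@1,6 dof=1 J1 → L=7 J1=4 J2=5
add link → L=8 J1=4 J2=5
P@7,2 dof=1 J1 → L=8 J1=5 J2=5
C@3,6 dof=2 J2 → L=8 J1=5 J2=6
M=3(L−1)−2J1−J2=3·7−2·5−6=5

M = 5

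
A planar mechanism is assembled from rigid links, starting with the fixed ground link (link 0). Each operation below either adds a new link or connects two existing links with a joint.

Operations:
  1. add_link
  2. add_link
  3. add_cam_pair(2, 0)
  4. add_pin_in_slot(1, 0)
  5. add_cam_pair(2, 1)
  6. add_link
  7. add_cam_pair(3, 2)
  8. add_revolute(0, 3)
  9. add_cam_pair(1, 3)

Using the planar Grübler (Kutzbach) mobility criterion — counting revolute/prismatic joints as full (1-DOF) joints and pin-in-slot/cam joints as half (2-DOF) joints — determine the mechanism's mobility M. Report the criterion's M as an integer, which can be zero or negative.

(L,J1,J2)=(1,0,0); link0 fixed
link1: (2,0,0)
link2: (3,0,0)
C 2-0 [J2]: (3,0,1)
PS 1-0 [J2]: (3,0,2)
C 2-1 [J2]: (3,0,3)
link3: (4,0,3)
C 3-2 [J2]: (4,0,4)
R 0-3 [J1]: (4,1,4)
C 1-3 [J2]: (4,1,5)
Grübler: 3·3 − 2·1 − 5 = 2

M = 2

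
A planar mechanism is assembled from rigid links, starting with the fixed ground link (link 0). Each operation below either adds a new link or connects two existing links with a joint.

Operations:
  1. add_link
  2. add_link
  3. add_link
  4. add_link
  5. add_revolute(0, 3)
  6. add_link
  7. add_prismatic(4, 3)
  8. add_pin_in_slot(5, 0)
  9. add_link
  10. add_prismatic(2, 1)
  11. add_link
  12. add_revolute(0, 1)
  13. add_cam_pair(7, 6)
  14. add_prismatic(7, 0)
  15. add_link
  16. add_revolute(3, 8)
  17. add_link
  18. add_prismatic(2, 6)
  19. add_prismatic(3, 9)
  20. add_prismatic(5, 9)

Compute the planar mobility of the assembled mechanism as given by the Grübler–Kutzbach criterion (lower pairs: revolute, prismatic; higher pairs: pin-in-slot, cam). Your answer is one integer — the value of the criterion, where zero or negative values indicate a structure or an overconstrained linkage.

M = 7

ground; <1,0,0>
#1 <2,0,0>
#2 <3,0,0>
#3 <4,0,0>
#4 <5,0,0>
R:0↔3 J1 <5,1,0>
#5 <6,1,0>
P:4↔3 J1 <6,2,0>
PS:5↔0 J2 <6,2,1>
#6 <7,2,1>
P:2↔1 J1 <7,3,1>
#7 <8,3,1>
R:0↔1 J1 <8,4,1>
C:7↔6 J2 <8,4,2>
P:7↔0 J1 <8,5,2>
#8 <9,5,2>
R:3↔8 J1 <9,6,2>
#9 <10,6,2>
P:2↔6 J1 <10,7,2>
P:3↔9 J1 <10,8,2>
P:5↔9 J1 <10,9,2>
3×9 − 2×9 − 1×2 = 7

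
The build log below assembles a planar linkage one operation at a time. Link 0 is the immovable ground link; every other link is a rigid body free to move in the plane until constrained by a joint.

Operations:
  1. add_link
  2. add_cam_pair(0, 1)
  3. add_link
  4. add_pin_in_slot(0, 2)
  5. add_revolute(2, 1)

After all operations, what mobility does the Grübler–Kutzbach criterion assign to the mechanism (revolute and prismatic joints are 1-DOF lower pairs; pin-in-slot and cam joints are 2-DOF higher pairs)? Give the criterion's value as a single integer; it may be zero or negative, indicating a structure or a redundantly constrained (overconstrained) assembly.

M = 2

[1;0;0] (link 0 is ground)
L+ [2;0;0]
C(0,1)∈J2 [2;0;1]
L+ [3;0;1]
PS(0,2)∈J2 [3;0;2]
R(2,1)∈J1 [3;1;2]
mobility = 6 − 2 − 2 = 2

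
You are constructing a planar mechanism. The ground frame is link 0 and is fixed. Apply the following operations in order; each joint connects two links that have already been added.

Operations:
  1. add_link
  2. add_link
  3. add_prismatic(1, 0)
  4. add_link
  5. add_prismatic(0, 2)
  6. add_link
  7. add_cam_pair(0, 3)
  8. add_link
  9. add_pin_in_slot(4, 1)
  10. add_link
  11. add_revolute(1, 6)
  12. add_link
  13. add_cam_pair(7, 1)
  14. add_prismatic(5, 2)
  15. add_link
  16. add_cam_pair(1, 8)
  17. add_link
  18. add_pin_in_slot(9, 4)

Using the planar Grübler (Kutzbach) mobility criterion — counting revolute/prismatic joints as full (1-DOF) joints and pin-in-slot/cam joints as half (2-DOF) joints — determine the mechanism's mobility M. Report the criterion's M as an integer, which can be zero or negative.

link 0 = ground. State L|J1|J2 = 1|0|0
+link1  2|0|0
+link2  3|0|0
P(1,0) f=1→J1  3|1|0
+link3  4|1|0
P(0,2) f=1→J1  4|2|0
+link4  5|2|0
C(0,3) f=2→J2  5|2|1
+link5  6|2|1
PS(4,1) f=2→J2  6|2|2
+link6  7|2|2
R(1,6) f=1→J1  7|3|2
+link7  8|3|2
C(7,1) f=2→J2  8|3|3
P(5,2) f=1→J1  8|4|3
+link8  9|4|3
C(1,8) f=2→J2  9|4|4
+link9  10|4|4
PS(9,4) f=2→J2  10|4|5
M = 3(10−1)−2·4−5 = 27−8−5 = 14

M = 14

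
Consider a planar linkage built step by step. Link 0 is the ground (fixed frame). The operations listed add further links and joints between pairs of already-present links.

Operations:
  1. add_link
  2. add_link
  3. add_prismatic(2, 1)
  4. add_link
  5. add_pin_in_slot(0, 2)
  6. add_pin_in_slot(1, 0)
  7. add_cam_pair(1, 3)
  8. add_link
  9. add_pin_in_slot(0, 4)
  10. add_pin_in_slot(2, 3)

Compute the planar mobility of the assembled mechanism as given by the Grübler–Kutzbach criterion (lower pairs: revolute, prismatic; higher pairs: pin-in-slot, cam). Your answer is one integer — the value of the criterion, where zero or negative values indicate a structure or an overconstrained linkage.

M = 5

ground; <1,0,0>
#1 <2,0,0>
#2 <3,0,0>
P:2↔1 J1 <3,1,0>
#3 <4,1,0>
PS:0↔2 J2 <4,1,1>
PS:1↔0 J2 <4,1,2>
C:1↔3 J2 <4,1,3>
#4 <5,1,3>
PS:0↔4 J2 <5,1,4>
PS:2↔3 J2 <5,1,5>
3×4 − 2×1 − 1×5 = 5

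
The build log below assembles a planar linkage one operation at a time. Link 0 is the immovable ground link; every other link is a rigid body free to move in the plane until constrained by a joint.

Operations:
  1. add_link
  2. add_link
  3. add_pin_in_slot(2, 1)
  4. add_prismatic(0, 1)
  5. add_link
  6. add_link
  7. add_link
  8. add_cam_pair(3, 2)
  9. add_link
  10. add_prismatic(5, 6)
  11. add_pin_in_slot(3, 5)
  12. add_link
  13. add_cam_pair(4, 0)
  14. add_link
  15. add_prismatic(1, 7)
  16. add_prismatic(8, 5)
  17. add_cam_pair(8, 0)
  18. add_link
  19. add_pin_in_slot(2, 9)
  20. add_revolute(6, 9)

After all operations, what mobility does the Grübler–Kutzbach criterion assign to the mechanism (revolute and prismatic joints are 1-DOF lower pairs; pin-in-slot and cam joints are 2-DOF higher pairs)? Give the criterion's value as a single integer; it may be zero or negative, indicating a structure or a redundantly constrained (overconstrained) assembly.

(L,J1,J2)=(1,0,0); link0 fixed
link1: (2,0,0)
link2: (3,0,0)
PS 2-1 [J2]: (3,0,1)
P 0-1 [J1]: (3,1,1)
link3: (4,1,1)
link4: (5,1,1)
link5: (6,1,1)
C 3-2 [J2]: (6,1,2)
link6: (7,1,2)
P 5-6 [J1]: (7,2,2)
PS 3-5 [J2]: (7,2,3)
link7: (8,2,3)
C 4-0 [J2]: (8,2,4)
link8: (9,2,4)
P 1-7 [J1]: (9,3,4)
P 8-5 [J1]: (9,4,4)
C 8-0 [J2]: (9,4,5)
link9: (10,4,5)
PS 2-9 [J2]: (10,4,6)
R 6-9 [J1]: (10,5,6)
Grübler: 3·9 − 2·5 − 6 = 11

M = 11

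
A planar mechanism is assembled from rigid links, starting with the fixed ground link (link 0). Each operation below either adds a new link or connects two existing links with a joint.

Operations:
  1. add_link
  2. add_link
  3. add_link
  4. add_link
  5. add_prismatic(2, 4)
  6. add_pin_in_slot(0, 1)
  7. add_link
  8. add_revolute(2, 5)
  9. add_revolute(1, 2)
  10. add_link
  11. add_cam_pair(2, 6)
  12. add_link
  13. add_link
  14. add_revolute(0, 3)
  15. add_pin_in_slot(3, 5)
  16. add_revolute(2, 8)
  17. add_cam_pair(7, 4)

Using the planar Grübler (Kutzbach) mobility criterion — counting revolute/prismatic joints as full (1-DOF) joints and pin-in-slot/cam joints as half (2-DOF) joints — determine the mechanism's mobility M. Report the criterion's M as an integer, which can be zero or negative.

M = 10

(L,J1,J2)=(1,0,0); link0 fixed
link1: (2,0,0)
link2: (3,0,0)
link3: (4,0,0)
link4: (5,0,0)
P 2-4 [J1]: (5,1,0)
PS 0-1 [J2]: (5,1,1)
link5: (6,1,1)
R 2-5 [J1]: (6,2,1)
R 1-2 [J1]: (6,3,1)
link6: (7,3,1)
C 2-6 [J2]: (7,3,2)
link7: (8,3,2)
link8: (9,3,2)
R 0-3 [J1]: (9,4,2)
PS 3-5 [J2]: (9,4,3)
R 2-8 [J1]: (9,5,3)
C 7-4 [J2]: (9,5,4)
Grübler: 3·8 − 2·5 − 4 = 10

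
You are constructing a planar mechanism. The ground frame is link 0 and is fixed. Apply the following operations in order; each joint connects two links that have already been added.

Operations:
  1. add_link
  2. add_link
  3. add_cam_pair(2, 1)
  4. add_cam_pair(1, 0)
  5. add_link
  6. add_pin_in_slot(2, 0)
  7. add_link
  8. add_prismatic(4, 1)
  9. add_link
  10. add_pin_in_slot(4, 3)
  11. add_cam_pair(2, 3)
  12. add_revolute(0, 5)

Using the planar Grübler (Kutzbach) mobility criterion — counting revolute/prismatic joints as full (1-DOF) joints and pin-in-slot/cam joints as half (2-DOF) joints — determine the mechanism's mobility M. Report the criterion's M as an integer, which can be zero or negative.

M = 6

link 0 = ground. State L|J1|J2 = 1|0|0
+link1  2|0|0
+link2  3|0|0
C(2,1) f=2→J2  3|0|1
C(1,0) f=2→J2  3|0|2
+link3  4|0|2
PS(2,0) f=2→J2  4|0|3
+link4  5|0|3
P(4,1) f=1→J1  5|1|3
+link5  6|1|3
PS(4,3) f=2→J2  6|1|4
C(2,3) f=2→J2  6|1|5
R(0,5) f=1→J1  6|2|5
M = 3(6−1)−2·2−5 = 15−4−5 = 6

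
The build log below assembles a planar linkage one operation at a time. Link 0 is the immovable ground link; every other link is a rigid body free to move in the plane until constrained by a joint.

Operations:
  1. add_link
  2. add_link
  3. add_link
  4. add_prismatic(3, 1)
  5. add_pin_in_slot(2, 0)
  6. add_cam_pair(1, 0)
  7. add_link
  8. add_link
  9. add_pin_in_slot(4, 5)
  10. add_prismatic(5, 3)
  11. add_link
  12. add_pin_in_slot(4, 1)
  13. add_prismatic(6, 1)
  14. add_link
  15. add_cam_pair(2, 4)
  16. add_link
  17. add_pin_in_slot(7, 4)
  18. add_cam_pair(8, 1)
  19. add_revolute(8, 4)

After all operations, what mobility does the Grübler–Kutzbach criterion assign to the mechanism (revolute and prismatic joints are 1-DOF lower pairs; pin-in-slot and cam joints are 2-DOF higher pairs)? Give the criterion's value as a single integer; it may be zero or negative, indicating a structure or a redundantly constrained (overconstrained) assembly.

L=1 J1=0 J2=0
add link → L=2 J1=0 J2=0
add link → L=3 J1=0 J2=0
add link → L=4 J1=0 J2=0
P@3,1 dof=1 J1 → L=4 J1=1 J2=0
PS@2,0 dof=2 J2 → L=4 J1=1 J2=1
C@1,0 dof=2 J2 → L=4 J1=1 J2=2
add link → L=5 J1=1 J2=2
add link → L=6 J1=1 J2=2
PS@4,5 dof=2 J2 → L=6 J1=1 J2=3
P@5,3 dof=1 J1 → L=6 J1=2 J2=3
add link → L=7 J1=2 J2=3
PS@4,1 dof=2 J2 → L=7 J1=2 J2=4
P@6,1 dof=1 J1 → L=7 J1=3 J2=4
add link → L=8 J1=3 J2=4
C@2,4 dof=2 J2 → L=8 J1=3 J2=5
add link → L=9 J1=3 J2=5
PS@7,4 dof=2 J2 → L=9 J1=3 J2=6
C@8,1 dof=2 J2 → L=9 J1=3 J2=7
R@8,4 dof=1 J1 → L=9 J1=4 J2=7
M=3(L−1)−2J1−J2=3·8−2·4−7=9

M = 9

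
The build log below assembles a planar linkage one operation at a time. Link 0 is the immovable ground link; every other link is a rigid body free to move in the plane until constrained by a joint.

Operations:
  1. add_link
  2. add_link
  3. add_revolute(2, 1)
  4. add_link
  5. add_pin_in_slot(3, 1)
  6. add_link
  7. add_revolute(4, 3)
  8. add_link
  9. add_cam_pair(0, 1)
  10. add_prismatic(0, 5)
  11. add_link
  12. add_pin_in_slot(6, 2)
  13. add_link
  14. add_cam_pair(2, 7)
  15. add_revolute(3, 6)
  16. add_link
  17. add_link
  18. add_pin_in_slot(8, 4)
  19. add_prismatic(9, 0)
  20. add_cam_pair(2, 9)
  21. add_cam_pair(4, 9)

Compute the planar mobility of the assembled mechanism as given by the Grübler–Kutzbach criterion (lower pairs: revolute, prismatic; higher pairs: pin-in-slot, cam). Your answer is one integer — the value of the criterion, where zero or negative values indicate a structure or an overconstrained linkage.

M = 10

[1;0;0] (link 0 is ground)
L+ [2;0;0]
L+ [3;0;0]
R(2,1)∈J1 [3;1;0]
L+ [4;1;0]
PS(3,1)∈J2 [4;1;1]
L+ [5;1;1]
R(4,3)∈J1 [5;2;1]
L+ [6;2;1]
C(0,1)∈J2 [6;2;2]
P(0,5)∈J1 [6;3;2]
L+ [7;3;2]
PS(6,2)∈J2 [7;3;3]
L+ [8;3;3]
C(2,7)∈J2 [8;3;4]
R(3,6)∈J1 [8;4;4]
L+ [9;4;4]
L+ [10;4;4]
PS(8,4)∈J2 [10;4;5]
P(9,0)∈J1 [10;5;5]
C(2,9)∈J2 [10;5;6]
C(4,9)∈J2 [10;5;7]
mobility = 27 − 10 − 7 = 10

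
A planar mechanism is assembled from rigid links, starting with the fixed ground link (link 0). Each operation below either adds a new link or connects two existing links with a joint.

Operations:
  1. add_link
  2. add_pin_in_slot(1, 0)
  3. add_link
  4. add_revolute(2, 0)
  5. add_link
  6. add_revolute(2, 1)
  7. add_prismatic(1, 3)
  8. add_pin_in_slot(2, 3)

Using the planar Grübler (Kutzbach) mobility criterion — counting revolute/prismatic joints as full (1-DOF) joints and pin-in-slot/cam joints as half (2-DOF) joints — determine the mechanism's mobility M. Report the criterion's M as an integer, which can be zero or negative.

ground; <1,0,0>
#1 <2,0,0>
PS:1↔0 J2 <2,0,1>
#2 <3,0,1>
R:2↔0 J1 <3,1,1>
#3 <4,1,1>
R:2↔1 J1 <4,2,1>
P:1↔3 J1 <4,3,1>
PS:2↔3 J2 <4,3,2>
3×3 − 2×3 − 1×2 = 1

M = 1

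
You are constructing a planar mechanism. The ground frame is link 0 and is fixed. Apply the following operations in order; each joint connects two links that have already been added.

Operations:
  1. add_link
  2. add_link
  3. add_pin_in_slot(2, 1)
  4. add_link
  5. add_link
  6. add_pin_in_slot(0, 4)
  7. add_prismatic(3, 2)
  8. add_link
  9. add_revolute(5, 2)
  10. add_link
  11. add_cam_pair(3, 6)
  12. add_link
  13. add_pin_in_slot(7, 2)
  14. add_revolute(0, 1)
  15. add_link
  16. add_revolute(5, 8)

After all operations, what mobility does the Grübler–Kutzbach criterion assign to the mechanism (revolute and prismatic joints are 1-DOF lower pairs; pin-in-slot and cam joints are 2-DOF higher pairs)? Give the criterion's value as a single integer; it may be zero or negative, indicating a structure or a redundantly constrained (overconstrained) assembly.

[1;0;0] (link 0 is ground)
L+ [2;0;0]
L+ [3;0;0]
PS(2,1)∈J2 [3;0;1]
L+ [4;0;1]
L+ [5;0;1]
PS(0,4)∈J2 [5;0;2]
P(3,2)∈J1 [5;1;2]
L+ [6;1;2]
R(5,2)∈J1 [6;2;2]
L+ [7;2;2]
C(3,6)∈J2 [7;2;3]
L+ [8;2;3]
PS(7,2)∈J2 [8;2;4]
R(0,1)∈J1 [8;3;4]
L+ [9;3;4]
R(5,8)∈J1 [9;4;4]
mobility = 24 − 8 − 4 = 12

M = 12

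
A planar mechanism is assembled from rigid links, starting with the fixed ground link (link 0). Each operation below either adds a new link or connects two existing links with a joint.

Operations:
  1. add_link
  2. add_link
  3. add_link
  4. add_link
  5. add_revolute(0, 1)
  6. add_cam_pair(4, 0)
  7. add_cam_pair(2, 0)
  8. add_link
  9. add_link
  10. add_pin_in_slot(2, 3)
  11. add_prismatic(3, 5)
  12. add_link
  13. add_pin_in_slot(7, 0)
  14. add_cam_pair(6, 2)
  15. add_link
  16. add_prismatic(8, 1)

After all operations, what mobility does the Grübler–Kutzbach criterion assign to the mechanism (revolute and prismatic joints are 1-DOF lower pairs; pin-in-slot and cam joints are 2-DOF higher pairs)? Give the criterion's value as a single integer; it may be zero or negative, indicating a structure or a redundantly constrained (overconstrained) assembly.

M = 13

link 0 = ground. State L|J1|J2 = 1|0|0
+link1  2|0|0
+link2  3|0|0
+link3  4|0|0
+link4  5|0|0
R(0,1) f=1→J1  5|1|0
C(4,0) f=2→J2  5|1|1
C(2,0) f=2→J2  5|1|2
+link5  6|1|2
+link6  7|1|2
PS(2,3) f=2→J2  7|1|3
P(3,5) f=1→J1  7|2|3
+link7  8|2|3
PS(7,0) f=2→J2  8|2|4
C(6,2) f=2→J2  8|2|5
+link8  9|2|5
P(8,1) f=1→J1  9|3|5
M = 3(9−1)−2·3−5 = 24−6−5 = 13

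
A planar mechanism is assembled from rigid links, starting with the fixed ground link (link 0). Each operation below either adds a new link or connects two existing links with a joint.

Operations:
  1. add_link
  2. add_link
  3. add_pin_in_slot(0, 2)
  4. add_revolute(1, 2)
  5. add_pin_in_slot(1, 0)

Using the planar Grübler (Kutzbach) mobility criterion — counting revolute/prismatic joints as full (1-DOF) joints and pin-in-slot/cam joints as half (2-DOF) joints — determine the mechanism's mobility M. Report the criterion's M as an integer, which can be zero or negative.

M = 2

ground; <1,0,0>
#1 <2,0,0>
#2 <3,0,0>
PS:0↔2 J2 <3,0,1>
R:1↔2 J1 <3,1,1>
PS:1↔0 J2 <3,1,2>
3×2 − 2×1 − 1×2 = 2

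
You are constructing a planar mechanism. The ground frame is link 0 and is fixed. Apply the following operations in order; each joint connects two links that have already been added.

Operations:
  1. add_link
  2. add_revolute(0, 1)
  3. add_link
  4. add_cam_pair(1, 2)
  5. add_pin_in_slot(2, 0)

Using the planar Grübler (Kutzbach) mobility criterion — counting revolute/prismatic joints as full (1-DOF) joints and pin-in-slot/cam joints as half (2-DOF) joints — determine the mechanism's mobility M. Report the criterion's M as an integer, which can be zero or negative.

M = 2

ground; <1,0,0>
#1 <2,0,0>
R:0↔1 J1 <2,1,0>
#2 <3,1,0>
C:1↔2 J2 <3,1,1>
PS:2↔0 J2 <3,1,2>
3×2 − 2×1 − 1×2 = 2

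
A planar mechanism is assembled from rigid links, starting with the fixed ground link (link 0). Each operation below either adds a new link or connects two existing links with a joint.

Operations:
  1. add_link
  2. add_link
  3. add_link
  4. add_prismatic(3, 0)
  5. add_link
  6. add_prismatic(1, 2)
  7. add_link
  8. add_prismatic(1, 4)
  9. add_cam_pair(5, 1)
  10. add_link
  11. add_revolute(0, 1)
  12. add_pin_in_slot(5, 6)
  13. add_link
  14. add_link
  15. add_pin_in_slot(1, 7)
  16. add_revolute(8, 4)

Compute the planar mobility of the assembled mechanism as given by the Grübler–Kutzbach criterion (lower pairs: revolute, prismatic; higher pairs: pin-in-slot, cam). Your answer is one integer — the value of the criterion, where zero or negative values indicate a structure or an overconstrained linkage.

ground; <1,0,0>
#1 <2,0,0>
#2 <3,0,0>
#3 <4,0,0>
P:3↔0 J1 <4,1,0>
#4 <5,1,0>
P:1↔2 J1 <5,2,0>
#5 <6,2,0>
P:1↔4 J1 <6,3,0>
C:5↔1 J2 <6,3,1>
#6 <7,3,1>
R:0↔1 J1 <7,4,1>
PS:5↔6 J2 <7,4,2>
#7 <8,4,2>
#8 <9,4,2>
PS:1↔7 J2 <9,4,3>
R:8↔4 J1 <9,5,3>
3×8 − 2×5 − 1×3 = 11

M = 11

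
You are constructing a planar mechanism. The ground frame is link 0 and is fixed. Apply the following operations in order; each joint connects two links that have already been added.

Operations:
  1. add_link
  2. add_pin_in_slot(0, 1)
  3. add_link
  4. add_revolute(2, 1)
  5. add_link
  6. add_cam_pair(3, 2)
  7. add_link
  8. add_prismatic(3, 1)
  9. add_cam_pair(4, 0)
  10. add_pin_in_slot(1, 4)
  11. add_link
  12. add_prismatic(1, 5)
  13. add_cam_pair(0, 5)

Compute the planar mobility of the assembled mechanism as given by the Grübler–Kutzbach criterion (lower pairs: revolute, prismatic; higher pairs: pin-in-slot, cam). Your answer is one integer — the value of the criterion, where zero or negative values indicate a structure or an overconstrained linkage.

M = 4

[1;0;0] (link 0 is ground)
L+ [2;0;0]
PS(0,1)∈J2 [2;0;1]
L+ [3;0;1]
R(2,1)∈J1 [3;1;1]
L+ [4;1;1]
C(3,2)∈J2 [4;1;2]
L+ [5;1;2]
P(3,1)∈J1 [5;2;2]
C(4,0)∈J2 [5;2;3]
PS(1,4)∈J2 [5;2;4]
L+ [6;2;4]
P(1,5)∈J1 [6;3;4]
C(0,5)∈J2 [6;3;5]
mobility = 15 − 6 − 5 = 4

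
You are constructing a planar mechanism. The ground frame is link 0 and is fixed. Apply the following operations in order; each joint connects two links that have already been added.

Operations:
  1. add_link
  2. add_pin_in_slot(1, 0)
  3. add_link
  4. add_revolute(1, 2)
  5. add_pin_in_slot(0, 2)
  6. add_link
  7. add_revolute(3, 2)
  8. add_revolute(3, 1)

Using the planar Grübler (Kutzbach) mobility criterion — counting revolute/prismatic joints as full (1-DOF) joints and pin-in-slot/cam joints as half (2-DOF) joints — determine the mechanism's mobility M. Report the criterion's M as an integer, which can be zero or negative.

M = 1

(L,J1,J2)=(1,0,0); link0 fixed
link1: (2,0,0)
PS 1-0 [J2]: (2,0,1)
link2: (3,0,1)
R 1-2 [J1]: (3,1,1)
PS 0-2 [J2]: (3,1,2)
link3: (4,1,2)
R 3-2 [J1]: (4,2,2)
R 3-1 [J1]: (4,3,2)
Grübler: 3·3 − 2·3 − 2 = 1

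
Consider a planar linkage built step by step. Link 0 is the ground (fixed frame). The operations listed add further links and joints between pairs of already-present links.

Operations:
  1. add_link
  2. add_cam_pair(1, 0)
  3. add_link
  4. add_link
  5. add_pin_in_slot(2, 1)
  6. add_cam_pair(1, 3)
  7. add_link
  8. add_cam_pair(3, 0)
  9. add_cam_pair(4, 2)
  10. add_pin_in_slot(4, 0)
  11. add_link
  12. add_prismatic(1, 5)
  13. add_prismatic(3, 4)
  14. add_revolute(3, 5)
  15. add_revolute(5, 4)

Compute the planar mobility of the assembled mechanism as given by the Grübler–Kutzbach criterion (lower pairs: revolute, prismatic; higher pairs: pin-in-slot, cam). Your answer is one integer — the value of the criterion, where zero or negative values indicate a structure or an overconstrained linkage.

L=1 J1=0 J2=0
add link → L=2 J1=0 J2=0
C@1,0 dof=2 J2 → L=2 J1=0 J2=1
add link → L=3 J1=0 J2=1
add link → L=4 J1=0 J2=1
PS@2,1 dof=2 J2 → L=4 J1=0 J2=2
C@1,3 dof=2 J2 → L=4 J1=0 J2=3
add link → L=5 J1=0 J2=3
C@3,0 dof=2 J2 → L=5 J1=0 J2=4
C@4,2 dof=2 J2 → L=5 J1=0 J2=5
PS@4,0 dof=2 J2 → L=5 J1=0 J2=6
add link → L=6 J1=0 J2=6
P@1,5 dof=1 J1 → L=6 J1=1 J2=6
P@3,4 dof=1 J1 → L=6 J1=2 J2=6
R@3,5 dof=1 J1 → L=6 J1=3 J2=6
R@5,4 dof=1 J1 → L=6 J1=4 J2=6
M=3(L−1)−2J1−J2=3·5−2·4−6=1

M = 1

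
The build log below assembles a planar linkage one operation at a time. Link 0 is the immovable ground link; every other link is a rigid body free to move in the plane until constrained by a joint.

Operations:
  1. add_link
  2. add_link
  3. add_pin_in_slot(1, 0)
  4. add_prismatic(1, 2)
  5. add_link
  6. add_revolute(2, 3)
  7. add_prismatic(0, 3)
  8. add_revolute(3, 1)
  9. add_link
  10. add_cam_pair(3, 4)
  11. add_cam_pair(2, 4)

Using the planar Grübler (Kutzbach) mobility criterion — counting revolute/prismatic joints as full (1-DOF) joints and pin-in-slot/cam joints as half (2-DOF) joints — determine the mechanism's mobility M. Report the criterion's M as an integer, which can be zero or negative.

link 0 = ground. State L|J1|J2 = 1|0|0
+link1  2|0|0
+link2  3|0|0
PS(1,0) f=2→J2  3|0|1
P(1,2) f=1→J1  3|1|1
+link3  4|1|1
R(2,3) f=1→J1  4|2|1
P(0,3) f=1→J1  4|3|1
R(3,1) f=1→J1  4|4|1
+link4  5|4|1
C(3,4) f=2→J2  5|4|2
C(2,4) f=2→J2  5|4|3
M = 3(5−1)−2·4−3 = 12−8−3 = 1

M = 1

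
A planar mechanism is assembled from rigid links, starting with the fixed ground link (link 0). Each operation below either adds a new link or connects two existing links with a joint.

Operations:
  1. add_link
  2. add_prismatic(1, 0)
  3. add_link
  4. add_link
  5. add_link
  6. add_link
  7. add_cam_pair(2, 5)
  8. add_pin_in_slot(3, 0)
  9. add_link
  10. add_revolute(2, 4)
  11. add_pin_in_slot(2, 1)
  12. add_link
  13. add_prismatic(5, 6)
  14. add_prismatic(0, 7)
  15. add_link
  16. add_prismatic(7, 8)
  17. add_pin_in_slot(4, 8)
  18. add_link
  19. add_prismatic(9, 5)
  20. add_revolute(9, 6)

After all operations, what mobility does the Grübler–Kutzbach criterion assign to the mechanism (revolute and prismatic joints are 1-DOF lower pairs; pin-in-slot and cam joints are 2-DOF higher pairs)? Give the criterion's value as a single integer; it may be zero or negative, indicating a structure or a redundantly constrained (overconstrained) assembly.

(L,J1,J2)=(1,0,0); link0 fixed
link1: (2,0,0)
P 1-0 [J1]: (2,1,0)
link2: (3,1,0)
link3: (4,1,0)
link4: (5,1,0)
link5: (6,1,0)
C 2-5 [J2]: (6,1,1)
PS 3-0 [J2]: (6,1,2)
link6: (7,1,2)
R 2-4 [J1]: (7,2,2)
PS 2-1 [J2]: (7,2,3)
link7: (8,2,3)
P 5-6 [J1]: (8,3,3)
P 0-7 [J1]: (8,4,3)
link8: (9,4,3)
P 7-8 [J1]: (9,5,3)
PS 4-8 [J2]: (9,5,4)
link9: (10,5,4)
P 9-5 [J1]: (10,6,4)
R 9-6 [J1]: (10,7,4)
Grübler: 3·9 − 2·7 − 4 = 9

M = 9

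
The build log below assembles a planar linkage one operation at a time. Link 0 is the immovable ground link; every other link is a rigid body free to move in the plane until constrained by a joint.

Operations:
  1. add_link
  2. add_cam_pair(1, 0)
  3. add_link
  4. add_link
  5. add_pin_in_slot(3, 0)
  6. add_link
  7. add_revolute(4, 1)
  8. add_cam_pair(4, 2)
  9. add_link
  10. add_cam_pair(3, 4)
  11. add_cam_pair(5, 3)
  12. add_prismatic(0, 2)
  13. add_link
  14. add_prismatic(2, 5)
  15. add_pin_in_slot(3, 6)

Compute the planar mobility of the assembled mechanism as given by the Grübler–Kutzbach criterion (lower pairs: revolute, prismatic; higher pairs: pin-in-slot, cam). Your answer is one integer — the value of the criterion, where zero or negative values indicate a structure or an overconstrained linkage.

M = 6

L=1 J1=0 J2=0
add link → L=2 J1=0 J2=0
C@1,0 dof=2 J2 → L=2 J1=0 J2=1
add link → L=3 J1=0 J2=1
add link → L=4 J1=0 J2=1
PS@3,0 dof=2 J2 → L=4 J1=0 J2=2
add link → L=5 J1=0 J2=2
R@4,1 dof=1 J1 → L=5 J1=1 J2=2
C@4,2 dof=2 J2 → L=5 J1=1 J2=3
add link → L=6 J1=1 J2=3
C@3,4 dof=2 J2 → L=6 J1=1 J2=4
C@5,3 dof=2 J2 → L=6 J1=1 J2=5
P@0,2 dof=1 J1 → L=6 J1=2 J2=5
add link → L=7 J1=2 J2=5
P@2,5 dof=1 J1 → L=7 J1=3 J2=5
PS@3,6 dof=2 J2 → L=7 J1=3 J2=6
M=3(L−1)−2J1−J2=3·6−2·3−6=6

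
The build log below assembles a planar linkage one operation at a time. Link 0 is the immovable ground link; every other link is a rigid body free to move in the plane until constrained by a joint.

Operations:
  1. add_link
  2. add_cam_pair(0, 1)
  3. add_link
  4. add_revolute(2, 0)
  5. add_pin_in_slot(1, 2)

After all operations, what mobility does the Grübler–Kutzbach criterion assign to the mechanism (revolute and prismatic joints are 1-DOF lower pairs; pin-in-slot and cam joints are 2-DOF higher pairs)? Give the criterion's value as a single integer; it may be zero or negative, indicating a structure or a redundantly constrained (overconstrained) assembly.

[1;0;0] (link 0 is ground)
L+ [2;0;0]
C(0,1)∈J2 [2;0;1]
L+ [3;0;1]
R(2,0)∈J1 [3;1;1]
PS(1,2)∈J2 [3;1;2]
mobility = 6 − 2 − 2 = 2

M = 2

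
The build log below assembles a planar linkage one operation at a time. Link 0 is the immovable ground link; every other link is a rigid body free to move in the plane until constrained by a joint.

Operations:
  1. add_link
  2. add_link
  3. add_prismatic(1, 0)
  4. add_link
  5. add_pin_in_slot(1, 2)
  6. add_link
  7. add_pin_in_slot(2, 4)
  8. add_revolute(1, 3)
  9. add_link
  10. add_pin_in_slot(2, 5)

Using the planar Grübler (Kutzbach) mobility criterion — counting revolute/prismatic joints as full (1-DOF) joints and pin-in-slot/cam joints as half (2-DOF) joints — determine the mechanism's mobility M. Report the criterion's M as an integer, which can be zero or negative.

M = 8

L=1 J1=0 J2=0
add link → L=2 J1=0 J2=0
add link → L=3 J1=0 J2=0
P@1,0 dof=1 J1 → L=3 J1=1 J2=0
add link → L=4 J1=1 J2=0
PS@1,2 dof=2 J2 → L=4 J1=1 J2=1
add link → L=5 J1=1 J2=1
PS@2,4 dof=2 J2 → L=5 J1=1 J2=2
R@1,3 dof=1 J1 → L=5 J1=2 J2=2
add link → L=6 J1=2 J2=2
PS@2,5 dof=2 J2 → L=6 J1=2 J2=3
M=3(L−1)−2J1−J2=3·5−2·2−3=8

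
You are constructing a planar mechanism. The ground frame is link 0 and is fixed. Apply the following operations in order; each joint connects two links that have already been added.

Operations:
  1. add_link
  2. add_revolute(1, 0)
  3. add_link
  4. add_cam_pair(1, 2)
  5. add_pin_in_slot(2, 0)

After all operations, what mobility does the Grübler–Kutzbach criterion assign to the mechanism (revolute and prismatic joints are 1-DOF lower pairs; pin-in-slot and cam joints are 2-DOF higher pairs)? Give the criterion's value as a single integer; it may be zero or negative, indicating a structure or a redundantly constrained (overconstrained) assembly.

L=1 J1=0 J2=0
add link → L=2 J1=0 J2=0
R@1,0 dof=1 J1 → L=2 J1=1 J2=0
add link → L=3 J1=1 J2=0
C@1,2 dof=2 J2 → L=3 J1=1 J2=1
PS@2,0 dof=2 J2 → L=3 J1=1 J2=2
M=3(L−1)−2J1−J2=3·2−2·1−2=2

M = 2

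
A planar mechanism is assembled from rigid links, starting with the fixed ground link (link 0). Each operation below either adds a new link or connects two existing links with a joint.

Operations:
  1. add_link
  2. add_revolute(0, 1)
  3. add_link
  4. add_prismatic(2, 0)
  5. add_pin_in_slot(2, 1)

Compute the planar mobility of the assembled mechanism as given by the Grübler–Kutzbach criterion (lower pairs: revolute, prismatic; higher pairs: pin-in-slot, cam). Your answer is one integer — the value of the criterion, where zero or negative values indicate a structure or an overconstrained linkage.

M = 1

link 0 = ground. State L|J1|J2 = 1|0|0
+link1  2|0|0
R(0,1) f=1→J1  2|1|0
+link2  3|1|0
P(2,0) f=1→J1  3|2|0
PS(2,1) f=2→J2  3|2|1
M = 3(3−1)−2·2−1 = 6−4−1 = 1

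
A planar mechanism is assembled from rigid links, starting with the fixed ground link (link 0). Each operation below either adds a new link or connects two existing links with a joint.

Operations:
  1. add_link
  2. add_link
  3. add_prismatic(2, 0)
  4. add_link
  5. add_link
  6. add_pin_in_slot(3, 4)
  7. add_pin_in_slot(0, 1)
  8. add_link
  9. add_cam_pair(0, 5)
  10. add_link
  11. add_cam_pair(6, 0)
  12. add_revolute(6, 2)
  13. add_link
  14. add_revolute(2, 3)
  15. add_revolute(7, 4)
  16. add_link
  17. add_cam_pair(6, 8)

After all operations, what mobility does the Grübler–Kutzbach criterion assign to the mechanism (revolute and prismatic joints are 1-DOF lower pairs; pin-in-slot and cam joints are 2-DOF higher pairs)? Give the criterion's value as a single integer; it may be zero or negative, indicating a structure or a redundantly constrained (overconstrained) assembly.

M = 11

[1;0;0] (link 0 is ground)
L+ [2;0;0]
L+ [3;0;0]
P(2,0)∈J1 [3;1;0]
L+ [4;1;0]
L+ [5;1;0]
PS(3,4)∈J2 [5;1;1]
PS(0,1)∈J2 [5;1;2]
L+ [6;1;2]
C(0,5)∈J2 [6;1;3]
L+ [7;1;3]
C(6,0)∈J2 [7;1;4]
R(6,2)∈J1 [7;2;4]
L+ [8;2;4]
R(2,3)∈J1 [8;3;4]
R(7,4)∈J1 [8;4;4]
L+ [9;4;4]
C(6,8)∈J2 [9;4;5]
mobility = 24 − 8 − 5 = 11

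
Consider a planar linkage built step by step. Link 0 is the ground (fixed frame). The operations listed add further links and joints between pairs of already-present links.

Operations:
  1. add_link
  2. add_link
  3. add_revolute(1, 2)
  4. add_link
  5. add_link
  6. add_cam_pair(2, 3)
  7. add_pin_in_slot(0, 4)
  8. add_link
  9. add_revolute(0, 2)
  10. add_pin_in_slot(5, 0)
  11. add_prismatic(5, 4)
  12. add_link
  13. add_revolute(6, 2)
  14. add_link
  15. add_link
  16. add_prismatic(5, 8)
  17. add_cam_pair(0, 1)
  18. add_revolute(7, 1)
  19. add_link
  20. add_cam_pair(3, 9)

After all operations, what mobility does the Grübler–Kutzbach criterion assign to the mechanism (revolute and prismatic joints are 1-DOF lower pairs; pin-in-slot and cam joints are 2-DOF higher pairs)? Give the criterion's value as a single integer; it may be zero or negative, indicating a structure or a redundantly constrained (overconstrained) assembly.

M = 10

(L,J1,J2)=(1,0,0); link0 fixed
link1: (2,0,0)
link2: (3,0,0)
R 1-2 [J1]: (3,1,0)
link3: (4,1,0)
link4: (5,1,0)
C 2-3 [J2]: (5,1,1)
PS 0-4 [J2]: (5,1,2)
link5: (6,1,2)
R 0-2 [J1]: (6,2,2)
PS 5-0 [J2]: (6,2,3)
P 5-4 [J1]: (6,3,3)
link6: (7,3,3)
R 6-2 [J1]: (7,4,3)
link7: (8,4,3)
link8: (9,4,3)
P 5-8 [J1]: (9,5,3)
C 0-1 [J2]: (9,5,4)
R 7-1 [J1]: (9,6,4)
link9: (10,6,4)
C 3-9 [J2]: (10,6,5)
Grübler: 3·9 − 2·6 − 5 = 10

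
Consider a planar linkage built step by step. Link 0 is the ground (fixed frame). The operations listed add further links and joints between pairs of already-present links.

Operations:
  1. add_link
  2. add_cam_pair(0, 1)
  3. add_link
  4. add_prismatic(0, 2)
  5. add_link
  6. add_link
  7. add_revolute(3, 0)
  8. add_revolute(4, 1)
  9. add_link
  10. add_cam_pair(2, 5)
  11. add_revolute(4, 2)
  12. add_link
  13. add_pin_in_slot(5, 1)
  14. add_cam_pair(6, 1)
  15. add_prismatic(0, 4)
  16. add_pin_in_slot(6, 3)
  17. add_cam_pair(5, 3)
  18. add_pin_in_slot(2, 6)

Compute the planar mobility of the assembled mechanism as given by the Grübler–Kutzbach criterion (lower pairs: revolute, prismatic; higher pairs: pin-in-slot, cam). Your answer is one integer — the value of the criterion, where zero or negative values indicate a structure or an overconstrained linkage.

M = 1

[1;0;0] (link 0 is ground)
L+ [2;0;0]
C(0,1)∈J2 [2;0;1]
L+ [3;0;1]
P(0,2)∈J1 [3;1;1]
L+ [4;1;1]
L+ [5;1;1]
R(3,0)∈J1 [5;2;1]
R(4,1)∈J1 [5;3;1]
L+ [6;3;1]
C(2,5)∈J2 [6;3;2]
R(4,2)∈J1 [6;4;2]
L+ [7;4;2]
PS(5,1)∈J2 [7;4;3]
C(6,1)∈J2 [7;4;4]
P(0,4)∈J1 [7;5;4]
PS(6,3)∈J2 [7;5;5]
C(5,3)∈J2 [7;5;6]
PS(2,6)∈J2 [7;5;7]
mobility = 18 − 10 − 7 = 1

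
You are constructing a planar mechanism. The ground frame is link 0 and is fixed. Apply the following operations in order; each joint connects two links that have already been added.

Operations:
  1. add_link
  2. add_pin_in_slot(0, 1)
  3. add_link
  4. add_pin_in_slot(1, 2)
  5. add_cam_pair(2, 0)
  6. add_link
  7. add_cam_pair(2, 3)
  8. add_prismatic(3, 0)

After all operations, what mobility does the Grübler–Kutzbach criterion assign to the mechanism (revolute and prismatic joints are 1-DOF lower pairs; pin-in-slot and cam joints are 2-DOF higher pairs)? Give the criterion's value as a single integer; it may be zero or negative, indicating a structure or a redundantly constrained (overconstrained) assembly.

M = 3

(L,J1,J2)=(1,0,0); link0 fixed
link1: (2,0,0)
PS 0-1 [J2]: (2,0,1)
link2: (3,0,1)
PS 1-2 [J2]: (3,0,2)
C 2-0 [J2]: (3,0,3)
link3: (4,0,3)
C 2-3 [J2]: (4,0,4)
P 3-0 [J1]: (4,1,4)
Grübler: 3·3 − 2·1 − 4 = 3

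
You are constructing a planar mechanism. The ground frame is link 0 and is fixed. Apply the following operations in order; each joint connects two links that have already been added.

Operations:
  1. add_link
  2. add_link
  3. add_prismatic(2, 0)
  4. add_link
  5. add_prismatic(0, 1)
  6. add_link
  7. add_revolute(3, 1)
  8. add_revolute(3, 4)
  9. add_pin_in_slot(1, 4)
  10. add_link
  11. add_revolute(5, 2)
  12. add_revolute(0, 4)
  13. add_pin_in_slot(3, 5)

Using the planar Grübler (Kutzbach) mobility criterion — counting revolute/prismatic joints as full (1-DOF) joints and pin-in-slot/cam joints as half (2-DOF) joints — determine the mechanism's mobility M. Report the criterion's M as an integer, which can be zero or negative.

M = 1

(L,J1,J2)=(1,0,0); link0 fixed
link1: (2,0,0)
link2: (3,0,0)
P 2-0 [J1]: (3,1,0)
link3: (4,1,0)
P 0-1 [J1]: (4,2,0)
link4: (5,2,0)
R 3-1 [J1]: (5,3,0)
R 3-4 [J1]: (5,4,0)
PS 1-4 [J2]: (5,4,1)
link5: (6,4,1)
R 5-2 [J1]: (6,5,1)
R 0-4 [J1]: (6,6,1)
PS 3-5 [J2]: (6,6,2)
Grübler: 3·5 − 2·6 − 2 = 1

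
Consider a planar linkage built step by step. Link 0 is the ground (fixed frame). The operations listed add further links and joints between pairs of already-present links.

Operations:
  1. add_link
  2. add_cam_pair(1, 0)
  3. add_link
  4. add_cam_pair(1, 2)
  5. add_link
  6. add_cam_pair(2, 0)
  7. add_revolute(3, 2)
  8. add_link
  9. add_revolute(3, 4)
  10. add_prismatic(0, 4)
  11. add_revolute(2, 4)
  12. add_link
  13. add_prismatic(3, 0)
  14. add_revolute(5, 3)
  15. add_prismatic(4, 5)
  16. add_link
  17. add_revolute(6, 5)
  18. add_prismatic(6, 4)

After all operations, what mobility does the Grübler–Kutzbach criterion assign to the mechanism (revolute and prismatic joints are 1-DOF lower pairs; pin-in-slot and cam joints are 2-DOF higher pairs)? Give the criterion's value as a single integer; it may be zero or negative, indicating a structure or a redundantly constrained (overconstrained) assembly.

M = -3

L=1 J1=0 J2=0
add link → L=2 J1=0 J2=0
C@1,0 dof=2 J2 → L=2 J1=0 J2=1
add link → L=3 J1=0 J2=1
C@1,2 dof=2 J2 → L=3 J1=0 J2=2
add link → L=4 J1=0 J2=2
C@2,0 dof=2 J2 → L=4 J1=0 J2=3
R@3,2 dof=1 J1 → L=4 J1=1 J2=3
add link → L=5 J1=1 J2=3
R@3,4 dof=1 J1 → L=5 J1=2 J2=3
P@0,4 dof=1 J1 → L=5 J1=3 J2=3
R@2,4 dof=1 J1 → L=5 J1=4 J2=3
add link → L=6 J1=4 J2=3
P@3,0 dof=1 J1 → L=6 J1=5 J2=3
R@5,3 dof=1 J1 → L=6 J1=6 J2=3
P@4,5 dof=1 J1 → L=6 J1=7 J2=3
add link → L=7 J1=7 J2=3
R@6,5 dof=1 J1 → L=7 J1=8 J2=3
P@6,4 dof=1 J1 → L=7 J1=9 J2=3
M=3(L−1)−2J1−J2=3·6−2·9−3=-3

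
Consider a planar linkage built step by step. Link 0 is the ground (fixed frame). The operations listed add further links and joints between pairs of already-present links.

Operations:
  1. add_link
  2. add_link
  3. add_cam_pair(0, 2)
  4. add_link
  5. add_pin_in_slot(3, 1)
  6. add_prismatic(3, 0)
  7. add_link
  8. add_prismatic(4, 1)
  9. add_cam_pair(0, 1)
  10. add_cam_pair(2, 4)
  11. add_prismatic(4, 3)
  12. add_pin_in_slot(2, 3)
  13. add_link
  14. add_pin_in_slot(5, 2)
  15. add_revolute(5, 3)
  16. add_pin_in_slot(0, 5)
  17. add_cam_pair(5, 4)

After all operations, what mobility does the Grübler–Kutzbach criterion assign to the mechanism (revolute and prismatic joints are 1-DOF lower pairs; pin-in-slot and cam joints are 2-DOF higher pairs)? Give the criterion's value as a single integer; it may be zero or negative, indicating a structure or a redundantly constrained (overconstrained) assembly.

M = -1

[1;0;0] (link 0 is ground)
L+ [2;0;0]
L+ [3;0;0]
C(0,2)∈J2 [3;0;1]
L+ [4;0;1]
PS(3,1)∈J2 [4;0;2]
P(3,0)∈J1 [4;1;2]
L+ [5;1;2]
P(4,1)∈J1 [5;2;2]
C(0,1)∈J2 [5;2;3]
C(2,4)∈J2 [5;2;4]
P(4,3)∈J1 [5;3;4]
PS(2,3)∈J2 [5;3;5]
L+ [6;3;5]
PS(5,2)∈J2 [6;3;6]
R(5,3)∈J1 [6;4;6]
PS(0,5)∈J2 [6;4;7]
C(5,4)∈J2 [6;4;8]
mobility = 15 − 8 − 8 = -1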